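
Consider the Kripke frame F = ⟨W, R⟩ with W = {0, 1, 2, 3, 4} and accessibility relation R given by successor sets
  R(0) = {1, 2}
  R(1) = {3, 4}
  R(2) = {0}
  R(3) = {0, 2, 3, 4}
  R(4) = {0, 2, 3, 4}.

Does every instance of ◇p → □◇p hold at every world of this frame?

No

By correspondence theory, 5 is valid on a frame iff R is Euclidean.
Euclidean: no — 0 R 1 and 0 R 2, but not 1 R 2.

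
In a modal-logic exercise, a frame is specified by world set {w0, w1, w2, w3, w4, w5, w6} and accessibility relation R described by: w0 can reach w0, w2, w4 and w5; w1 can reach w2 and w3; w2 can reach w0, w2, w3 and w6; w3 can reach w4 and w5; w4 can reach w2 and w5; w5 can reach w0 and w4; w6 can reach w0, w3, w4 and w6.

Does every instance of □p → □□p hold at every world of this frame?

No

Axiom 4 corresponds to the accessibility relation being transitive.
Transitive: no — w0 R w2 and w2 R w3, but not w0 R w3.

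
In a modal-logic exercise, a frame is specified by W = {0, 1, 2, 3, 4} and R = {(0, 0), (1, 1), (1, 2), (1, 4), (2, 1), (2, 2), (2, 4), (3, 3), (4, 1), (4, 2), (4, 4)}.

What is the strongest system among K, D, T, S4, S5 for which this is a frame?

Serial (axiom D): yes — every world has a successor (e.g. 0 R 0).
Reflexive (axiom T): yes — every world is R-related to itself.
Transitive (axiom 4): yes — every two-step R-path is closed by a direct edge.
Euclidean (axiom 5): yes — any two successors of a common world are R-related.
So F validates K, D, T, S4, S5. The strongest is S5.

S5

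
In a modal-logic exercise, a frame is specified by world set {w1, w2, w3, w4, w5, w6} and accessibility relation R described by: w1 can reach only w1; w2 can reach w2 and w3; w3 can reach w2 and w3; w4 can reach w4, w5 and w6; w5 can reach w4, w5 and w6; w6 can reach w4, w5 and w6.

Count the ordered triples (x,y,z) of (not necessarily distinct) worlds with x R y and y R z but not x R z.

R is transitive; there are no such tuples.

0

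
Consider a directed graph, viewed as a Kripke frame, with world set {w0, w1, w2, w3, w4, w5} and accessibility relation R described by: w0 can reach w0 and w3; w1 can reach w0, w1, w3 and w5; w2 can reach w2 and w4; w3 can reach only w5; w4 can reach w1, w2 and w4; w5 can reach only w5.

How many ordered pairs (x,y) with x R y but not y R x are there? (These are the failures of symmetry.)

Enumerating: (w0,w3), (w1,w0), (w1,w3), (w1,w5), (w3,w5), (w4,w1).

6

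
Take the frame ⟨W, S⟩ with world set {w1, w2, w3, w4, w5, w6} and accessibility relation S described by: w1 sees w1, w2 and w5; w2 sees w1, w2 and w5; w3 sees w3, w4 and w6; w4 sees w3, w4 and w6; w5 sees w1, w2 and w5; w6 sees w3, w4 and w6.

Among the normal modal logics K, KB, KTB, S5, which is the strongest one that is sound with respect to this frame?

S5

Symmetric (axiom B): yes — every pair in S has its reverse in S.
Reflexive (axiom T): yes — every world is S-related to itself.
Euclidean (axiom 5): yes — any two successors of a common world are S-related.
So F validates K, KB, KTB, S5. The strongest is S5.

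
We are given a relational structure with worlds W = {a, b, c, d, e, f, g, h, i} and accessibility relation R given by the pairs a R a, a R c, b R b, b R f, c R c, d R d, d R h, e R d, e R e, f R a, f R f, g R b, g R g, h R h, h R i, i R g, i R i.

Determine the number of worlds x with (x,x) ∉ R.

0

R is reflexive; there are no such worlds.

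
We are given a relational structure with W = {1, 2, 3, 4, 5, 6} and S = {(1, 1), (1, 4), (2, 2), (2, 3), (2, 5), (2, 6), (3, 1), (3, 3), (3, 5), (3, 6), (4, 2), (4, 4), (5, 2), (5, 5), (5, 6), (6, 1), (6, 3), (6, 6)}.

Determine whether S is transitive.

Transitive: no — 1 S 4 and 4 S 2, but not 1 S 2.

No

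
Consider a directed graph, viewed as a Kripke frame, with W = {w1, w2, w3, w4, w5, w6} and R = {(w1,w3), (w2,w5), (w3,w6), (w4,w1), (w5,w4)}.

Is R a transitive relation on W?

Transitive: no — w1 R w3 and w3 R w6, but not w1 R w6.

No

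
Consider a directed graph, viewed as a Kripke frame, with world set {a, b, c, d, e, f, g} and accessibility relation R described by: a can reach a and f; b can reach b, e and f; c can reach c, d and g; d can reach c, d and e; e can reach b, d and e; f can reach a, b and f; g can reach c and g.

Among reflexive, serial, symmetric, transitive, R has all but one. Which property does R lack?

Reflexive: yes — every world is R-related to itself.
Serial: yes — every world has a successor (e.g. a R a).
Symmetric: yes — every pair in R has its reverse in R.
Transitive: no — a R f and f R b, but not a R b.
Only transitive fails.

transitive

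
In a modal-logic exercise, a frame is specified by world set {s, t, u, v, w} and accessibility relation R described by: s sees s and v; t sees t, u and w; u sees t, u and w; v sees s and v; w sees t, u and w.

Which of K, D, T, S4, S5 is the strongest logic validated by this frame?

Serial (axiom D): yes — every world has a successor (e.g. s R s).
Reflexive (axiom T): yes — every world is R-related to itself.
Transitive (axiom 4): yes — every two-step R-path is closed by a direct edge.
Euclidean (axiom 5): yes — any two successors of a common world are R-related.
So F validates K, D, T, S4, S5. The strongest is S5.

S5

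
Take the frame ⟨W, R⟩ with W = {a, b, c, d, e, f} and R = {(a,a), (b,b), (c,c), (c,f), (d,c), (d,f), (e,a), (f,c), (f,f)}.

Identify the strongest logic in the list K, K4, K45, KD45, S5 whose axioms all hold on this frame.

KD45

Transitive (axiom 4): yes — every two-step R-path is closed by a direct edge.
Euclidean (axiom 5): yes — any two successors of a common world are R-related.
Serial (axiom D): yes — every world has a successor (e.g. a R a).
Reflexive (axiom T): no — d is not related to itself.
So F validates K, K4, K45, KD45; S5 would additionally require R to be reflexive. The strongest is KD45.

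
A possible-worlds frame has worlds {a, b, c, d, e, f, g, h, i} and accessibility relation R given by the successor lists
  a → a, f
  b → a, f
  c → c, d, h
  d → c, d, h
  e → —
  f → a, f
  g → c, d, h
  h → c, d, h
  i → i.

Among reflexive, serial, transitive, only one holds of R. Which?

Reflexive: no — b is not related to itself.
Serial: no — e has no R-successor.
Transitive: yes — every two-step R-path is closed by a direct edge.
Only transitive holds.

transitive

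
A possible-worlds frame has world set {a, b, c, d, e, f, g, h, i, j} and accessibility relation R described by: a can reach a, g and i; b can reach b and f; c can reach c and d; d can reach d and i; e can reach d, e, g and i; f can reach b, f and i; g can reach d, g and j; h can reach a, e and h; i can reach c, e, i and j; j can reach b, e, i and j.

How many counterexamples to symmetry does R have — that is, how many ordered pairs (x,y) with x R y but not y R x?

Enumerating: (a,g), (a,i), (c,d), (d,i), (e,d), (e,g), (f,i), (g,d), (g,j), (h,a), (h,e), (i,c), (j,b), (j,e).

14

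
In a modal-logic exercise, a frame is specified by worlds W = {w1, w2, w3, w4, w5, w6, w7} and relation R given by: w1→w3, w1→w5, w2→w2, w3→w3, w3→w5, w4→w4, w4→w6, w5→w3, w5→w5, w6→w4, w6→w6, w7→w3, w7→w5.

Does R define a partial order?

Reflexive: no — w1 is not related to itself.
Transitive: yes — every two-step R-path is closed by a direct edge.
Antisymmetric: no — w3 R w5 and w5 R w3 with w3 ≠ w5.
So R is not a partial order.

No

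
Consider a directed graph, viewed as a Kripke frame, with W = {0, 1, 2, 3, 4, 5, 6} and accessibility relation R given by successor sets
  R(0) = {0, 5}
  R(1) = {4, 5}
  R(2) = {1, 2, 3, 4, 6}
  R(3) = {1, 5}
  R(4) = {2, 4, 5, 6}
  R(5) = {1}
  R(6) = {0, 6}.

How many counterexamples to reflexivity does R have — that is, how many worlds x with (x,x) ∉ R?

Enumerating: 1, 3, 5.

3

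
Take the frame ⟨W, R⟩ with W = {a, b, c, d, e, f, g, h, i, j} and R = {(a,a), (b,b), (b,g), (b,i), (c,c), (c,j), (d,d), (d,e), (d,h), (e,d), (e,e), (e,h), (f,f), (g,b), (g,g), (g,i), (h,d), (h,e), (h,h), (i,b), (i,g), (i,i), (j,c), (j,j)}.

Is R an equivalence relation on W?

Yes

Reflexive: yes — every world is R-related to itself.
Symmetric: yes — every pair in R has its reverse in R.
Transitive: yes — every two-step R-path is closed by a direct edge.
So R is an equivalence relation.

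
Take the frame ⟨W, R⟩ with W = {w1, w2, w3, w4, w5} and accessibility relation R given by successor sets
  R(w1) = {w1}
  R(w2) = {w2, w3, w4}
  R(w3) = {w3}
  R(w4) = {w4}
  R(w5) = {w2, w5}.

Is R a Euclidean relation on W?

Euclidean: no — w2 R w3 and w2 R w4, but not w3 R w4.

No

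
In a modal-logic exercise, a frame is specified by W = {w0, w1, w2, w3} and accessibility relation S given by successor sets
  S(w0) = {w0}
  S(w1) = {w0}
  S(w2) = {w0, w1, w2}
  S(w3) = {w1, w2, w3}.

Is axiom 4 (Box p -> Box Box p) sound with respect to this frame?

No

By correspondence theory, 4 is valid on a frame iff S is transitive.
Transitive: no — w3 S w1 and w1 S w0, but not w3 S w0.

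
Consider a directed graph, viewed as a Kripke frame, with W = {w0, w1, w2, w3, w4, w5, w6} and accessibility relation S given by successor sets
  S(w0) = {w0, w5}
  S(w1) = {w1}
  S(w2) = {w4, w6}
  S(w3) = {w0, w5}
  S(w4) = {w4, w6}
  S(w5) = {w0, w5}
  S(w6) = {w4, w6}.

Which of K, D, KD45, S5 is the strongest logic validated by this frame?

Serial (axiom D): yes — every world has a successor (e.g. w0 S w0).
Euclidean (axiom 5): yes — any two successors of a common world are S-related.
Transitive (axiom 4): yes — every two-step S-path is closed by a direct edge.
Reflexive (axiom T): no — w2 is not related to itself.
So F validates K, D, KD45; S5 would additionally require S to be reflexive. The strongest is KD45.

KD45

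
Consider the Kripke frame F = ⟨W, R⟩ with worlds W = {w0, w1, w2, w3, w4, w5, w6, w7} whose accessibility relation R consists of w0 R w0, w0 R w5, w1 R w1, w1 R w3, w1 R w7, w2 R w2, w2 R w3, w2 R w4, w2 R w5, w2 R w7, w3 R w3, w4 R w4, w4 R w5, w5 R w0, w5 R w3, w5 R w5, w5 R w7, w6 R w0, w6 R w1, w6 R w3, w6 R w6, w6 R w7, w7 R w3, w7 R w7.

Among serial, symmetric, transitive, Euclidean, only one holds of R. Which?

Serial: yes — every world has a successor (e.g. w0 R w0).
Symmetric: no — w1 R w3 but not w3 R w1.
Transitive: no — w0 R w5 and w5 R w3, but not w0 R w3.
Euclidean: no — w1 R w3 and w1 R w7, but not w3 R w7.
Only serial holds.

serial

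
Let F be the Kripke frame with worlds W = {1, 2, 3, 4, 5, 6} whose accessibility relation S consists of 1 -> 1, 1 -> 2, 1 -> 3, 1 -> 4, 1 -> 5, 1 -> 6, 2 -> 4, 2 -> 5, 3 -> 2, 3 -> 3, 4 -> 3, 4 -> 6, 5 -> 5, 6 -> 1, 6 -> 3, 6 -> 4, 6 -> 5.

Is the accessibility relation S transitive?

Transitive: no — 2 S 4 and 4 S 3, but not 2 S 3.

No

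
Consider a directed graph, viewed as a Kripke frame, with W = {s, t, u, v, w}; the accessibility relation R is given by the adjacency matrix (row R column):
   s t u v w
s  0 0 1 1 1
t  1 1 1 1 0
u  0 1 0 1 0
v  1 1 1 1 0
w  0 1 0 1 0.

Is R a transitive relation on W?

No

Transitive: no — s R u and u R t, but not s R t.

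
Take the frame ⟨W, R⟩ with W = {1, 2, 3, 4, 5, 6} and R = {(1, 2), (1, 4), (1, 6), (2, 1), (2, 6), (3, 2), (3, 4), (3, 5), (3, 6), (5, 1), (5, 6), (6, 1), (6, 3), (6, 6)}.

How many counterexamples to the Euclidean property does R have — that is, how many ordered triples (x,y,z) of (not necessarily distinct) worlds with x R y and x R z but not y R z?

Enumerating: (1,2,2), (1,2,4), (1,4,2), (1,4,4), (1,4,6), (1,6,2), (1,6,4), (2,1,1), (3,2,2), (3,2,4), (3,2,5), (3,4,2), … and 14 more.
Total: 26.

26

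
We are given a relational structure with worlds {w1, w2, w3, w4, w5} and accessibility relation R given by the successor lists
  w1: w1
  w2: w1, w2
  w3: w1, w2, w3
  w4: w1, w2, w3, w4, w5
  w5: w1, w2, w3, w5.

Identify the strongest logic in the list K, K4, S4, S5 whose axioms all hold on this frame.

Transitive (axiom 4): yes — every two-step R-path is closed by a direct edge.
Reflexive (axiom T): yes — every world is R-related to itself.
Euclidean (axiom 5): no — w3 R w1 and w3 R w2, but not w1 R w2.
So F validates K, K4, S4; S5 would additionally require R to be Euclidean. The strongest is S4.

S4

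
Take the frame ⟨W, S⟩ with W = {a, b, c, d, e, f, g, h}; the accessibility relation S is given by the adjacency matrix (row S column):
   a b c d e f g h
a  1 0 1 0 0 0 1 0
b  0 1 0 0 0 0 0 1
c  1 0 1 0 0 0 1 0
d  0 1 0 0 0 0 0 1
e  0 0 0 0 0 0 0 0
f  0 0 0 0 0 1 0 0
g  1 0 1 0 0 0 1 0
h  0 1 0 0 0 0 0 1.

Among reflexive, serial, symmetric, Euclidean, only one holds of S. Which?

Reflexive: no — d is not related to itself.
Serial: no — e has no S-successor.
Symmetric: no — d S b but not b S d.
Euclidean: yes — any two successors of a common world are S-related.
Only Euclidean holds.

Euclidean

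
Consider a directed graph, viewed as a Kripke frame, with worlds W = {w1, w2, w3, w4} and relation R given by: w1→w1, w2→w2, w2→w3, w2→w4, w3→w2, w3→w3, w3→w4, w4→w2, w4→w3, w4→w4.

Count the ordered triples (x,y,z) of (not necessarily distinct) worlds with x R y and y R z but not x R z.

0

R is transitive; there are no such tuples.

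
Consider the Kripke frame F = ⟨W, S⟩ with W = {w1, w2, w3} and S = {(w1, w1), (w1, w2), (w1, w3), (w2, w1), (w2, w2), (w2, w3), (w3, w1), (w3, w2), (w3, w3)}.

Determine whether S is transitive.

Yes

Transitive: yes — every two-step S-path is closed by a direct edge.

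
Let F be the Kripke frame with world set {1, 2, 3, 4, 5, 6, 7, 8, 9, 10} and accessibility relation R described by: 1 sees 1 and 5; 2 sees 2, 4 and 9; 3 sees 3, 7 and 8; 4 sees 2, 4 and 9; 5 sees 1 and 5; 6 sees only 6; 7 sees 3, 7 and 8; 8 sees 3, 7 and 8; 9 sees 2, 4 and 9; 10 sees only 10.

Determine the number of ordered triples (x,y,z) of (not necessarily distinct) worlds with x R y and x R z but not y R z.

0

R is Euclidean; there are no such tuples.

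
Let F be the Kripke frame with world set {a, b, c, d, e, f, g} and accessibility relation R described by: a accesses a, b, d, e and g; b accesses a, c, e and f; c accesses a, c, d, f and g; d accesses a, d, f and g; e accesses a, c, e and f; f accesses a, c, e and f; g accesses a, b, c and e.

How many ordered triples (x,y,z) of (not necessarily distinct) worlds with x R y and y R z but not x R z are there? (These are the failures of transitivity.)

Enumerating: (a,b,c), (a,b,f), (a,d,f), (a,e,c), (a,e,f), (a,g,c), (b,a,b), (b,a,d), (b,a,g), (b,c,d), (b,c,g), (c,a,b), … and 28 more.
Total: 40.

40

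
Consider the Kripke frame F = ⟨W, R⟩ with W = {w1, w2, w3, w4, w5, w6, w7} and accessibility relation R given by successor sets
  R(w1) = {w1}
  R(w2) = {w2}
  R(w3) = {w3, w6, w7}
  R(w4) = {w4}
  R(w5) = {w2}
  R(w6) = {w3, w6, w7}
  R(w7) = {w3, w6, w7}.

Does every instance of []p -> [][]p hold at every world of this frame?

The schema 4 characterises exactly the transitive frames.
Transitive: yes — every two-step R-path is closed by a direct edge.

Yes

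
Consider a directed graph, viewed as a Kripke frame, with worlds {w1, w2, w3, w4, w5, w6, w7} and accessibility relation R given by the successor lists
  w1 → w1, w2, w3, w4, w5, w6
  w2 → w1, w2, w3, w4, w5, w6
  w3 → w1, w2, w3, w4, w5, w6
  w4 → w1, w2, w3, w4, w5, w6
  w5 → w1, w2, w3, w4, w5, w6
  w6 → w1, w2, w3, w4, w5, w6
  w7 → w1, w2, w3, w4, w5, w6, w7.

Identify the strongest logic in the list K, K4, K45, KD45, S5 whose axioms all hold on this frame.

K4

Transitive (axiom 4): yes — every two-step R-path is closed by a direct edge.
Euclidean (axiom 5): no — w7 R w1 and w7 R w7, but not w1 R w7.
Serial (axiom D): yes — every world has a successor (e.g. w1 R w1).
Reflexive (axiom T): yes — every world is R-related to itself.
So F validates K, K4; K45 would additionally require R to be Euclidean. The strongest is K4.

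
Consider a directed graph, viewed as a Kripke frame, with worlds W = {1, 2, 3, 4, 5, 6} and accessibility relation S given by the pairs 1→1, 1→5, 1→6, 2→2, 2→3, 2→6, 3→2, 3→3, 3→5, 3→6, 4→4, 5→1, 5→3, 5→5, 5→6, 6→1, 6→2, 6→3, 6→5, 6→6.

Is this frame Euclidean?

Euclidean: no — 3 S 2 and 3 S 5, but not 2 S 5.

No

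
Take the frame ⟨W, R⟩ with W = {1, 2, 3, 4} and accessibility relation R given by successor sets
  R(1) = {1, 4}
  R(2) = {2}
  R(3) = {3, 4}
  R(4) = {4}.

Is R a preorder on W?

Yes

Reflexive: yes — every world is R-related to itself.
Transitive: yes — every two-step R-path is closed by a direct edge.
So R is a preorder.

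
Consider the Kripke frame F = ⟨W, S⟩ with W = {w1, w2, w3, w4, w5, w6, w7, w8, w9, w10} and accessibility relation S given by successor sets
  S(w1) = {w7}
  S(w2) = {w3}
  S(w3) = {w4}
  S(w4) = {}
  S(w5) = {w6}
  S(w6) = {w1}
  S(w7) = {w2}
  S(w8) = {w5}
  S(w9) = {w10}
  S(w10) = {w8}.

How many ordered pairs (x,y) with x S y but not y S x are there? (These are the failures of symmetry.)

9

Enumerating: (w1,w7), (w10,w8), (w2,w3), (w3,w4), (w5,w6), (w6,w1), (w7,w2), (w8,w5), (w9,w10).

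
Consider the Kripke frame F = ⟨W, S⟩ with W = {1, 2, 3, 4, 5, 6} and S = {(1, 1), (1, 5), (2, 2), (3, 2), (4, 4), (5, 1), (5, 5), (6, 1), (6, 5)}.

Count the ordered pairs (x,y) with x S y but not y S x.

Enumerating: (3,2), (6,1), (6,5).

3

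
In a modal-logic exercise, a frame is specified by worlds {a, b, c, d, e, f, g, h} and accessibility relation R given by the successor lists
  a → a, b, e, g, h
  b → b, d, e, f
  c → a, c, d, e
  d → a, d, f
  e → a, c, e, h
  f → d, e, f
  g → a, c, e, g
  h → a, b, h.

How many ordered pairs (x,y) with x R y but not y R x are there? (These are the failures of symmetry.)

Enumerating: (a,b), (b,d), (b,e), (b,f), (c,a), (c,d), (d,a), (e,h), (f,e), (g,c), (g,e), (h,b).

12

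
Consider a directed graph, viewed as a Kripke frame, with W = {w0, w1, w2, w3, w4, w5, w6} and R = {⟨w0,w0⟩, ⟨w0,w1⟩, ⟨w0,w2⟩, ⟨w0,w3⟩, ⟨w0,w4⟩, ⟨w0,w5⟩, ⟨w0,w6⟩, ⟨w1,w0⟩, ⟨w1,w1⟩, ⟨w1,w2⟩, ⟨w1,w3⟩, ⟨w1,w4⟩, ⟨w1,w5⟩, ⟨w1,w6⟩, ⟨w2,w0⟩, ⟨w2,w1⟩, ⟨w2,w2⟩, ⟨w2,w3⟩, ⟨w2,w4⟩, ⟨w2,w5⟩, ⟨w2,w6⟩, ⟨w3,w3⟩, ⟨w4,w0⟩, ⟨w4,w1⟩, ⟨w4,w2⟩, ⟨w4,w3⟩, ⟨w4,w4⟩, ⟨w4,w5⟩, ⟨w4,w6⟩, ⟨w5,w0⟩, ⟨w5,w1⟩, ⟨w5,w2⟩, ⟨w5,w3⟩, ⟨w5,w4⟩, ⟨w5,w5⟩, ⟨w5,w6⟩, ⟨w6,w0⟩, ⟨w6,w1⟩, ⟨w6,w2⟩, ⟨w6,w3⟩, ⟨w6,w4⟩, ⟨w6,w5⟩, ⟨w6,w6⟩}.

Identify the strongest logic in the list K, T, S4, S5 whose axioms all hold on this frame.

Reflexive (axiom T): yes — every world is R-related to itself.
Transitive (axiom 4): yes — every two-step R-path is closed by a direct edge.
Euclidean (axiom 5): no — w0 R w3 and w0 R w1, but not w3 R w1.
So F validates K, T, S4; S5 would additionally require R to be Euclidean. The strongest is S4.

S4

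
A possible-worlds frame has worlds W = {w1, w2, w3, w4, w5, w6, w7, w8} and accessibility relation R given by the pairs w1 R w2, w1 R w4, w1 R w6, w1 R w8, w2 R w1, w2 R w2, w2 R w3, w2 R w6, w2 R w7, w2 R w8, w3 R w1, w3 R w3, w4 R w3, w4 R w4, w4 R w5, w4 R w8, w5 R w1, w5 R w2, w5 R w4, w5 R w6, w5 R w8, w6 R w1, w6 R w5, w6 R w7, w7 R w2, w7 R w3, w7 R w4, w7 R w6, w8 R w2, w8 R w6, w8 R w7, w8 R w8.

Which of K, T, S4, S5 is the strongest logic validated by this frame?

K

Reflexive (axiom T): no — w1 is not related to itself.
Transitive (axiom 4): no — w1 R w2 and w2 R w3, but not w1 R w3.
Euclidean (axiom 5): no — w1 R w2 and w1 R w4, but not w2 R w4.
So F validates K; T would additionally require R to be reflexive. The strongest is K.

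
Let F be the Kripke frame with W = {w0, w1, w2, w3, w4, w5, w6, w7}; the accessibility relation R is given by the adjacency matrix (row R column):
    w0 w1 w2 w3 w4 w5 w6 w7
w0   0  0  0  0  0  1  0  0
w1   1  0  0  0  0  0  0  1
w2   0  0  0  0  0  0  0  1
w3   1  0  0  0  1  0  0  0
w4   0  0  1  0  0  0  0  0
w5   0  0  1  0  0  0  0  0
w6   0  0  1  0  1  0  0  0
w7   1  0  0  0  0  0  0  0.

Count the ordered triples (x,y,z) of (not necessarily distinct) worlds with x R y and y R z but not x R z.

9

Enumerating: (w0,w5,w2), (w1,w0,w5), (w2,w7,w0), (w3,w0,w5), (w3,w4,w2), (w4,w2,w7), (w5,w2,w7), (w6,w2,w7), (w7,w0,w5).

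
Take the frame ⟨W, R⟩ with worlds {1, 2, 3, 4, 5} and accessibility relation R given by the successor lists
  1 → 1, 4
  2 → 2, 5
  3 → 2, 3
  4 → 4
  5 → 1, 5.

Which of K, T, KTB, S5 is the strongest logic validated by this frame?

T

Reflexive (axiom T): yes — every world is R-related to itself.
Symmetric (axiom B): no — 1 R 4 but not 4 R 1.
Euclidean (axiom 5): no — 1 R 4 and 1 R 1, but not 4 R 1.
So F validates K, T; KTB would additionally require R to be symmetric. The strongest is T.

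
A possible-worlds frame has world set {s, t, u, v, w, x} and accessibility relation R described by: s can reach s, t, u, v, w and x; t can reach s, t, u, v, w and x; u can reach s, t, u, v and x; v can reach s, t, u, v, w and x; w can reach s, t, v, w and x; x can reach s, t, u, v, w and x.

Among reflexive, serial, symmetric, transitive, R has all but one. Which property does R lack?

transitive

Reflexive: yes — every world is R-related to itself.
Serial: yes — every world has a successor (e.g. s R s).
Symmetric: yes — every pair in R has its reverse in R.
Transitive: no — u R s and s R w, but not u R w.
Only transitive fails.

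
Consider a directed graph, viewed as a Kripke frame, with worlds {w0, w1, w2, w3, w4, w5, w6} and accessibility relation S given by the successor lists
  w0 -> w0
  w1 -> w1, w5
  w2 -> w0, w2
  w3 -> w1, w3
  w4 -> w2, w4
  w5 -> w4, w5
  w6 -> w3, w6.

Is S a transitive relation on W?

Transitive: no — w1 S w5 and w5 S w4, but not w1 S w4.

No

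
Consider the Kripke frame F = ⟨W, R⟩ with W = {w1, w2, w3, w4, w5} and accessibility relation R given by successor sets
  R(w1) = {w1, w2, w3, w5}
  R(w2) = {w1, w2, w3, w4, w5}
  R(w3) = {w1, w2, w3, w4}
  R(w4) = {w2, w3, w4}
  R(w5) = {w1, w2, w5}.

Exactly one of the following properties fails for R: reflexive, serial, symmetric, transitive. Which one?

transitive

Reflexive: yes — every world is R-related to itself.
Serial: yes — every world has a successor (e.g. w1 R w1).
Symmetric: yes — every pair in R has its reverse in R.
Transitive: no — w1 R w2 and w2 R w4, but not w1 R w4.
Only transitive fails.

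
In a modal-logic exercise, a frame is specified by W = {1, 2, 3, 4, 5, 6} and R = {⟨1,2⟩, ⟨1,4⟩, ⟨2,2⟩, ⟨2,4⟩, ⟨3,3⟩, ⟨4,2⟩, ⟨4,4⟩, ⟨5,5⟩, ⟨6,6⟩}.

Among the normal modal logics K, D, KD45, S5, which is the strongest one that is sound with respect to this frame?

Serial (axiom D): yes — every world has a successor (e.g. 1 R 2).
Euclidean (axiom 5): yes — any two successors of a common world are R-related.
Transitive (axiom 4): yes — every two-step R-path is closed by a direct edge.
Reflexive (axiom T): no — 1 is not related to itself.
So F validates K, D, KD45; S5 would additionally require R to be reflexive. The strongest is KD45.

KD45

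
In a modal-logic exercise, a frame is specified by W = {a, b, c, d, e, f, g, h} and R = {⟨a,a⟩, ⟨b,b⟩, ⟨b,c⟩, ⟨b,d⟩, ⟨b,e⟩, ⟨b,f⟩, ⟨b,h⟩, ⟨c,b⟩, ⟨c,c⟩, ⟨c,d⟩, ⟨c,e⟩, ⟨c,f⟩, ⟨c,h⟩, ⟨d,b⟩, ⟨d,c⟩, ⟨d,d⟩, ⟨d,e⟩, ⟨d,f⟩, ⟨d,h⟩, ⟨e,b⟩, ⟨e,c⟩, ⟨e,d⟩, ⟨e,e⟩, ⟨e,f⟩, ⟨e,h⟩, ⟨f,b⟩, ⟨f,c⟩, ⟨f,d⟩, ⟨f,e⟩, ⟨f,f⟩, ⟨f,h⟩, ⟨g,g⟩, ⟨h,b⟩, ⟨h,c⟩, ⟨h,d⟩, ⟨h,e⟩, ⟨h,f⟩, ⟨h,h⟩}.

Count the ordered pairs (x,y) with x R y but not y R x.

R is symmetric; there are no such tuples.

0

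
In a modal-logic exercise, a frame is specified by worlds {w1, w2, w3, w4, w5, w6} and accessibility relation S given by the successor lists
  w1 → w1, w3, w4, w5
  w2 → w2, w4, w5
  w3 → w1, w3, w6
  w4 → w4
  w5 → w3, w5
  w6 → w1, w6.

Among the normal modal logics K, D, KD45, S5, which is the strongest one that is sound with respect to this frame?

D

Serial (axiom D): yes — every world has a successor (e.g. w1 S w1).
Euclidean (axiom 5): no — w1 S w3 and w1 S w4, but not w3 S w4.
Transitive (axiom 4): no — w1 S w3 and w3 S w6, but not w1 S w6.
Reflexive (axiom T): yes — every world is S-related to itself.
So F validates K, D; KD45 would additionally require S to be Euclidean and transitive. The strongest is D.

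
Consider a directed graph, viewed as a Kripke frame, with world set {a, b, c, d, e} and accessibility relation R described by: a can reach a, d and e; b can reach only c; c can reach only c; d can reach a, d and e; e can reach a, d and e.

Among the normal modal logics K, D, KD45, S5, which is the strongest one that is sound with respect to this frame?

Serial (axiom D): yes — every world has a successor (e.g. a R a).
Euclidean (axiom 5): yes — any two successors of a common world are R-related.
Transitive (axiom 4): yes — every two-step R-path is closed by a direct edge.
Reflexive (axiom T): no — b is not related to itself.
So F validates K, D, KD45; S5 would additionally require R to be reflexive. The strongest is KD45.

KD45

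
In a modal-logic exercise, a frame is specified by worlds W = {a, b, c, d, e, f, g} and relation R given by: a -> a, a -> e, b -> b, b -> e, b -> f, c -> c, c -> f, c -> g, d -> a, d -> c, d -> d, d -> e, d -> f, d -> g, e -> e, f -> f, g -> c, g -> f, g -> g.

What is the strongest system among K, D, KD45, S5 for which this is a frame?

D

Serial (axiom D): yes — every world has a successor (e.g. a R a).
Euclidean (axiom 5): no — b R e and b R f, but not e R f.
Transitive (axiom 4): yes — every two-step R-path is closed by a direct edge.
Reflexive (axiom T): yes — every world is R-related to itself.
So F validates K, D; KD45 would additionally require R to be Euclidean. The strongest is D.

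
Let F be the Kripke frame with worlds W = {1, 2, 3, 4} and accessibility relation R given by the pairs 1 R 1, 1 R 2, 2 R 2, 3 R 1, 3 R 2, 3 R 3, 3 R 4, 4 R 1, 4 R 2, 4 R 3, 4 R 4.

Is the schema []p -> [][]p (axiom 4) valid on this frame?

Axiom 4 corresponds to the accessibility relation being transitive.
Transitive: yes — every two-step R-path is closed by a direct edge.

Yes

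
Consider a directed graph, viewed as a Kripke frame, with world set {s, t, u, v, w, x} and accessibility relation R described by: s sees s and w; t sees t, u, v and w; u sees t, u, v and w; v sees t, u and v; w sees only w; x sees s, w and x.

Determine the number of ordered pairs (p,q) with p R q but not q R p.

Enumerating: (s,w), (t,w), (u,w), (x,s), (x,w).

5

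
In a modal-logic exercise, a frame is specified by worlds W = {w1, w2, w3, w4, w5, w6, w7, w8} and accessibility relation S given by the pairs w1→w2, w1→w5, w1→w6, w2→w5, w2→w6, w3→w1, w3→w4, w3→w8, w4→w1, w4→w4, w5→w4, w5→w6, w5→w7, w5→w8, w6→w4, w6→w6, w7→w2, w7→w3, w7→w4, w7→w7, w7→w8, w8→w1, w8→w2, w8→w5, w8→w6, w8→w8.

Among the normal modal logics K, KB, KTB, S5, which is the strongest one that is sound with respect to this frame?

Symmetric (axiom B): no — w1 S w2 but not w2 S w1.
Reflexive (axiom T): no — w1 is not related to itself.
Euclidean (axiom 5): no — w1 S w5 and w1 S w2, but not w5 S w2.
So F validates K; KB would additionally require S to be symmetric. The strongest is K.

K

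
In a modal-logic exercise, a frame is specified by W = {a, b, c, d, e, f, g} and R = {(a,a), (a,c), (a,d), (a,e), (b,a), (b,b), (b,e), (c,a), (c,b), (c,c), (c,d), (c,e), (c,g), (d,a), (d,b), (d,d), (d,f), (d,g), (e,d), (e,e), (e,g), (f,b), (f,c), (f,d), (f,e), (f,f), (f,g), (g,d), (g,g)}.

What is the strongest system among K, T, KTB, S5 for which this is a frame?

Reflexive (axiom T): yes — every world is R-related to itself.
Symmetric (axiom B): no — a R e but not e R a.
Euclidean (axiom 5): no — a R d and a R c, but not d R c.
So F validates K, T; KTB would additionally require R to be symmetric. The strongest is T.

T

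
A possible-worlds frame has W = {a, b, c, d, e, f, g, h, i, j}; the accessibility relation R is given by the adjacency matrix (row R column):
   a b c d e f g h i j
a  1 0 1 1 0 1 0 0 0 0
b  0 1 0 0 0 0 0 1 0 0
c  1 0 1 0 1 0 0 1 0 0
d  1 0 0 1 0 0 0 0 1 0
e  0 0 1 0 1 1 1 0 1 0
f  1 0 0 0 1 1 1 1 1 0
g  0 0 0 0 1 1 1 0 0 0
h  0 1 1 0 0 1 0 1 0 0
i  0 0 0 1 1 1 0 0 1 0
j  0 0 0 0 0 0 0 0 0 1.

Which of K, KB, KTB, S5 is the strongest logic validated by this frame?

Symmetric (axiom B): yes — every pair in R has its reverse in R.
Reflexive (axiom T): yes — every world is R-related to itself.
Euclidean (axiom 5): no — a R c and a R d, but not c R d.
So F validates K, KB, KTB; S5 would additionally require R to be Euclidean. The strongest is KTB.

KTB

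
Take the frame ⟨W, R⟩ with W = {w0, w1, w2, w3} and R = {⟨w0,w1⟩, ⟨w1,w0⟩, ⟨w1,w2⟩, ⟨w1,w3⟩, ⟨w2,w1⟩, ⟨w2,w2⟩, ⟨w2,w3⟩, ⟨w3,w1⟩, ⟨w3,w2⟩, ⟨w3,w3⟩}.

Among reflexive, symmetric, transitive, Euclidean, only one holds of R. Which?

symmetric

Reflexive: no — w0 is not related to itself.
Symmetric: yes — every pair in R has its reverse in R.
Transitive: no — w0 R w1 and w1 R w2, but not w0 R w2.
Euclidean: no — w1 R w0 and w1 R w2, but not w0 R w2.
Only symmetric holds.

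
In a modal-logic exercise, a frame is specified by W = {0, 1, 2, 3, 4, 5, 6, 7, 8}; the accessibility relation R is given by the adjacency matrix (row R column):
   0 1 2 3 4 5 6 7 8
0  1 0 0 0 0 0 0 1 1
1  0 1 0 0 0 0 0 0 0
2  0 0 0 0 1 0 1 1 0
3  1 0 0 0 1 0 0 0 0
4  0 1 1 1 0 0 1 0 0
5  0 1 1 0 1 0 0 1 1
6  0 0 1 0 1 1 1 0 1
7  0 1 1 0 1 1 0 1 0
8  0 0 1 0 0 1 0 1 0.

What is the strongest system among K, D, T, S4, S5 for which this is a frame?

Serial (axiom D): yes — every world has a successor (e.g. 0 R 0).
Reflexive (axiom T): no — 2 is not related to itself.
Transitive (axiom 4): no — 0 R 7 and 7 R 1, but not 0 R 1.
Euclidean (axiom 5): no — 0 R 7 and 0 R 8, but not 7 R 8.
So F validates K, D; T would additionally require R to be reflexive. The strongest is D.

D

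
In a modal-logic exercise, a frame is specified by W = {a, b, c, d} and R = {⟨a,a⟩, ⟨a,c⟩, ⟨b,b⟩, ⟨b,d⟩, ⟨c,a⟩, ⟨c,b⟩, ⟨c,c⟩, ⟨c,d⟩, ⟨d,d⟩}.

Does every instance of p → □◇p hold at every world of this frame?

The schema B characterises exactly the symmetric frames.
Symmetric: no — b R d but not d R b.

No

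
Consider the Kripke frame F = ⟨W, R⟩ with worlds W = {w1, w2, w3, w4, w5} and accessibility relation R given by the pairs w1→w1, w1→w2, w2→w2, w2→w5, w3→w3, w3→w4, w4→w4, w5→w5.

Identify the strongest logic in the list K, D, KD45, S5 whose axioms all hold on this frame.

D

Serial (axiom D): yes — every world has a successor (e.g. w1 R w1).
Euclidean (axiom 5): no — w1 R w2 and w1 R w1, but not w2 R w1.
Transitive (axiom 4): no — w1 R w2 and w2 R w5, but not w1 R w5.
Reflexive (axiom T): yes — every world is R-related to itself.
So F validates K, D; KD45 would additionally require R to be Euclidean and transitive. The strongest is D.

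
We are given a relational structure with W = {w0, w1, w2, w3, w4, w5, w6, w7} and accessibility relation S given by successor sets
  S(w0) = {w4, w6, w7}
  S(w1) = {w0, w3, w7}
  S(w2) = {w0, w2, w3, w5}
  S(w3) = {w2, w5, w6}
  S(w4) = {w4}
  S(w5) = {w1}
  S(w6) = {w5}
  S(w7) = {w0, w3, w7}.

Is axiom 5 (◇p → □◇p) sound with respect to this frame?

By correspondence theory, 5 is valid on a frame iff S is Euclidean.
Euclidean: no — w0 S w4 and w0 S w6, but not w4 S w6.

No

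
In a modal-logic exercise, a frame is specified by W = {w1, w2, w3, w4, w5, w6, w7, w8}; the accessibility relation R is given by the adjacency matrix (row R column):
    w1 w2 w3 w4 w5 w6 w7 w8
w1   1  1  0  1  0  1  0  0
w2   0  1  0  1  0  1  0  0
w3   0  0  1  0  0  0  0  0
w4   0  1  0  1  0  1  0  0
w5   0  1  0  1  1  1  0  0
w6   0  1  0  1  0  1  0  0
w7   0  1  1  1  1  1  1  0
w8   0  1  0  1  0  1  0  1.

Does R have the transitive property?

Transitive: yes — every two-step R-path is closed by a direct edge.

Yes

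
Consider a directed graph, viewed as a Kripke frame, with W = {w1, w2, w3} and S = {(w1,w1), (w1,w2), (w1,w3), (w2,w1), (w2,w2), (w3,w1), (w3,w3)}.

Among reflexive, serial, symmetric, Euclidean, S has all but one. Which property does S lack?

Reflexive: yes — every world is S-related to itself.
Serial: yes — every world has a successor (e.g. w1 S w1).
Symmetric: yes — every pair in S has its reverse in S.
Euclidean: no — w1 S w2 and w1 S w3, but not w2 S w3.
Only Euclidean fails.

Euclidean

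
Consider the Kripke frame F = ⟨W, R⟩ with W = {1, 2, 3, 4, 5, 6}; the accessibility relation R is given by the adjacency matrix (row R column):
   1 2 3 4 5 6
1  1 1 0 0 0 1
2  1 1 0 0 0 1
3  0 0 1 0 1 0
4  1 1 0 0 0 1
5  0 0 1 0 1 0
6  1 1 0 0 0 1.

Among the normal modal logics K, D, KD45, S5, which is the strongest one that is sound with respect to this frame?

Serial (axiom D): yes — every world has a successor (e.g. 1 R 1).
Euclidean (axiom 5): yes — any two successors of a common world are R-related.
Transitive (axiom 4): yes — every two-step R-path is closed by a direct edge.
Reflexive (axiom T): no — 4 is not related to itself.
So F validates K, D, KD45; S5 would additionally require R to be reflexive. The strongest is KD45.

KD45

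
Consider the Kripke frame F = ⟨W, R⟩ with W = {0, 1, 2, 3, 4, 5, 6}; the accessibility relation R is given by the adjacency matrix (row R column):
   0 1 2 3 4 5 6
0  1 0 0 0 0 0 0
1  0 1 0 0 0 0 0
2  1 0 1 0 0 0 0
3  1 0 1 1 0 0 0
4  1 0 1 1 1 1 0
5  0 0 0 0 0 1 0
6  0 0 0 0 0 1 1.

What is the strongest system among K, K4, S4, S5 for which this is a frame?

S4

Transitive (axiom 4): yes — every two-step R-path is closed by a direct edge.
Reflexive (axiom T): yes — every world is R-related to itself.
Euclidean (axiom 5): no — 3 R 0 and 3 R 2, but not 0 R 2.
So F validates K, K4, S4; S5 would additionally require R to be Euclidean. The strongest is S4.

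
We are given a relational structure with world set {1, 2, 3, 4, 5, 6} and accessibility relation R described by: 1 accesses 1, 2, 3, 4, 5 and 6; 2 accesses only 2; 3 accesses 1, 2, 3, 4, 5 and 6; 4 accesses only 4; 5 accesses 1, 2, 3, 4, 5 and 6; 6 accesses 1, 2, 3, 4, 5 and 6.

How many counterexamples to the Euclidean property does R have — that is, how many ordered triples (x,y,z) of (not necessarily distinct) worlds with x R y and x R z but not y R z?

40

Enumerating: (1,2,1), (1,2,3), (1,2,4), (1,2,5), (1,2,6), (1,4,1), (1,4,2), (1,4,3), (1,4,5), (1,4,6), (3,2,1), (3,2,3), … and 28 more.
Total: 40.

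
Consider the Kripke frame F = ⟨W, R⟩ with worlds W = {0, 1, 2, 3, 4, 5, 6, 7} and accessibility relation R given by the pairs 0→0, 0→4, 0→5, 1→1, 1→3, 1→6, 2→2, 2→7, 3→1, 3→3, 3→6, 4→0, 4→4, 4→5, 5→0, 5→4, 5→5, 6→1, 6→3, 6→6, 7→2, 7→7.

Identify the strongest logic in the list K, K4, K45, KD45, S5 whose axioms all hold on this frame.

Transitive (axiom 4): yes — every two-step R-path is closed by a direct edge.
Euclidean (axiom 5): yes — any two successors of a common world are R-related.
Serial (axiom D): yes — every world has a successor (e.g. 0 R 0).
Reflexive (axiom T): yes — every world is R-related to itself.
So F validates K, K4, K45, KD45, S5. The strongest is S5.

S5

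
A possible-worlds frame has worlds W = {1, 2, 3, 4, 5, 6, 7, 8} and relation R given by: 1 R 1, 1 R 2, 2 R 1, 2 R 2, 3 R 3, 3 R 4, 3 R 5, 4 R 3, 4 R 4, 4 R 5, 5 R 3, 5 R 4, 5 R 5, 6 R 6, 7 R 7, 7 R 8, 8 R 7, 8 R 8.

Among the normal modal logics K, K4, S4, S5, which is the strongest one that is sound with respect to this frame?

S5

Transitive (axiom 4): yes — every two-step R-path is closed by a direct edge.
Reflexive (axiom T): yes — every world is R-related to itself.
Euclidean (axiom 5): yes — any two successors of a common world are R-related.
So F validates K, K4, S4, S5. The strongest is S5.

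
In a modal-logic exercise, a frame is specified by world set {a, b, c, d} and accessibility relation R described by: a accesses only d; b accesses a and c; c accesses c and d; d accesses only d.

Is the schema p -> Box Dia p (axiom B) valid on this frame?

Axiom B corresponds to the accessibility relation being symmetric.
Symmetric: no — a R d but not d R a.

No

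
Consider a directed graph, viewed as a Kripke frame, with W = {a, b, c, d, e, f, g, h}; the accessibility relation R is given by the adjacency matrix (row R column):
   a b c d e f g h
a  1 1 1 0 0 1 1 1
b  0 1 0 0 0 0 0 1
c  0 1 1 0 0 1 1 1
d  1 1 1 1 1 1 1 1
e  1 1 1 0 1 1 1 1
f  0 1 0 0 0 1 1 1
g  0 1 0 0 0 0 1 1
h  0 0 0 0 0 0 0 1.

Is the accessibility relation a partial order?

Yes

Reflexive: yes — every world is R-related to itself.
Transitive: yes — every two-step R-path is closed by a direct edge.
Antisymmetric: yes — no distinct pair is related both ways.
So R is a partial order.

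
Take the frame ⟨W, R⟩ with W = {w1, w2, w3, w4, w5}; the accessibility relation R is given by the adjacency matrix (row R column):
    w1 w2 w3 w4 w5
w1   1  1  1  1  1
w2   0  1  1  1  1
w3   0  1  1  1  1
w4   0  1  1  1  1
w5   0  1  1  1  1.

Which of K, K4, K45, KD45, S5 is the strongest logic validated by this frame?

K4

Transitive (axiom 4): yes — every two-step R-path is closed by a direct edge.
Euclidean (axiom 5): no — w1 R w2 and w1 R w1, but not w2 R w1.
Serial (axiom D): yes — every world has a successor (e.g. w1 R w1).
Reflexive (axiom T): yes — every world is R-related to itself.
So F validates K, K4; K45 would additionally require R to be Euclidean. The strongest is K4.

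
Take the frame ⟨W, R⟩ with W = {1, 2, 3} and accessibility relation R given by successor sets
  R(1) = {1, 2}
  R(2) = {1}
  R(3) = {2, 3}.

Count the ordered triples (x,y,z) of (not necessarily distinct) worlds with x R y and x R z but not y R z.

3

Enumerating: (1,2,2), (3,2,2), (3,2,3).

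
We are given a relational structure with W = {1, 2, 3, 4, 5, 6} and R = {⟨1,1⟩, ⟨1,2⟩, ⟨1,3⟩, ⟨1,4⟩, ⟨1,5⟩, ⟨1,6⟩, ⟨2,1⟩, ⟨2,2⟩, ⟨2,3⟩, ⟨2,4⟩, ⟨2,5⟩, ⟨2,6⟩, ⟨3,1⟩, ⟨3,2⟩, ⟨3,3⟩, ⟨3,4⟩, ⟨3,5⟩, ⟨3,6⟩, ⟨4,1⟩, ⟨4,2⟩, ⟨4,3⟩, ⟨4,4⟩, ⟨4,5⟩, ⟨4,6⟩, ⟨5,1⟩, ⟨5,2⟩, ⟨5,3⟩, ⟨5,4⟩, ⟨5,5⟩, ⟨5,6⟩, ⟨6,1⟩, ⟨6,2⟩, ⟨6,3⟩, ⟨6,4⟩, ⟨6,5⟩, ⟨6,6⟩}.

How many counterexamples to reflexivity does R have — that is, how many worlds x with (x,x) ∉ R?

0

R is reflexive; there are no such worlds.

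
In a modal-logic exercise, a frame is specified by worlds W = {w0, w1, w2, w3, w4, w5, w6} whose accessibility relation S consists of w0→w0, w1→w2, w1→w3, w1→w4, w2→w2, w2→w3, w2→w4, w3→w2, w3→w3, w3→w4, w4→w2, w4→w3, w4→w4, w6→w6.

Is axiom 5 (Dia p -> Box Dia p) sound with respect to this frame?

The schema 5 characterises exactly the Euclidean frames.
Euclidean: yes — any two successors of a common world are S-related.

Yes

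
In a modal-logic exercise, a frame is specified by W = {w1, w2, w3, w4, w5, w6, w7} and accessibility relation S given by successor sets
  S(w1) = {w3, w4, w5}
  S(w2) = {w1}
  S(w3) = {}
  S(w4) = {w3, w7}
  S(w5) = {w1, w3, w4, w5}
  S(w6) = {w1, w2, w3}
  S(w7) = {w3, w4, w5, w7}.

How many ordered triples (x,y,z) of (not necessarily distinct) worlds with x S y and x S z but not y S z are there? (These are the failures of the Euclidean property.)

30

Enumerating: (w1,w3,w3), (w1,w3,w4), (w1,w3,w5), (w1,w4,w4), (w1,w4,w5), (w2,w1,w1), (w4,w3,w3), (w4,w3,w7), (w5,w1,w1), (w5,w3,w1), (w5,w3,w3), (w5,w3,w4), … and 18 more.
Total: 30.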